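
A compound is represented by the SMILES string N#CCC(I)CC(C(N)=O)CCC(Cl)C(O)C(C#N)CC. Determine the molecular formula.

Walk through each heavy atom and fill implicit hydrogens from standard valence (C 4, N 3, O 2, S 2, halogen 1):
  atom 1: N, bond orders sum to 3 (valence 3) → 0 H
  atom 2: C, bond orders sum to 4 (valence 4) → 0 H
  atom 3: C, bond orders sum to 2 (valence 4) → 2 H
  atom 4: C, bond orders sum to 3 (valence 4) → 1 H
  atom 5: I (halogen, monovalent) → 0 H
  atom 6: C, bond orders sum to 2 (valence 4) → 2 H
  atom 7: C, bond orders sum to 3 (valence 4) → 1 H
  atom 8: C, bond orders sum to 4 (valence 4) → 0 H
  atom 9: N, bond orders sum to 1 (valence 3) → 2 H
  atom 10: O, bond orders sum to 2 (valence 2) → 0 H
  atom 11: C, bond orders sum to 2 (valence 4) → 2 H
  atom 12: C, bond orders sum to 2 (valence 4) → 2 H
  atom 13: C, bond orders sum to 3 (valence 4) → 1 H
  atom 14: Cl (halogen, monovalent) → 0 H
  atom 15: C, bond orders sum to 3 (valence 4) → 1 H
  atom 16: O, bond orders sum to 1 (valence 2) → 1 H
  atom 17: C, bond orders sum to 3 (valence 4) → 1 H
  atom 18: C, bond orders sum to 4 (valence 4) → 0 H
  atom 19: N, bond orders sum to 3 (valence 3) → 0 H
  atom 20: C, bond orders sum to 2 (valence 4) → 2 H
  atom 21: C, bond orders sum to 1 (valence 4) → 3 H
Totals → C:14, H:21, Cl:1, I:1, N:3, O:2.
In Hill order: C14H21ClIN3O2.

C14H21ClIN3O2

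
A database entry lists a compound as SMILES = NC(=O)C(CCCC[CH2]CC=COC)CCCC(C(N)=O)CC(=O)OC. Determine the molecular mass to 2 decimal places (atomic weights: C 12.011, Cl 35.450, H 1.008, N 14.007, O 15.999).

370.49 g/mol

First, the molecular formula is C19H34N2O5 (counting implicit H from valence).
  C: 19 × 12.011 = 228.209
  H: 34 × 1.008 = 34.272
  N: 2 × 14.007 = 28.014
  O: 5 × 15.999 = 79.995
Sum: 19×12.011 + 34×1.008 + 2×14.007 + 5×15.999 = 370.490 → 370.49 g/mol.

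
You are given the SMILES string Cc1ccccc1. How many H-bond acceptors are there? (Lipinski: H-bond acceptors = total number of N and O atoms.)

0

N atoms: 0; O atoms: 0.
Lipinski HBA = 0 + 0 = 0.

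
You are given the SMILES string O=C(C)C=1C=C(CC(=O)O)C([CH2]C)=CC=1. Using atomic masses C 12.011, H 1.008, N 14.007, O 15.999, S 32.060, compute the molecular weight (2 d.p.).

First, the molecular formula is C12H14O3 (counting implicit H from valence).
  C: 12 × 12.011 = 144.132
  H: 14 × 1.008 = 14.112
  O: 3 × 15.999 = 47.997
Sum: 12×12.011 + 14×1.008 + 3×15.999 = 206.241 → 206.24 g/mol.

206.24 g/mol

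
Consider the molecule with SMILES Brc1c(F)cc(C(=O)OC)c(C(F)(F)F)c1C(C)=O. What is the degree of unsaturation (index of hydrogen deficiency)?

Molecular formula: C11H7BrF4O3.
DoU = (2C + 2 + N − H − X) / 2, where X is the halogen count and O/S are ignored.
    = (2·11 + 2 + 0 − 7 − 5) / 2 = 12 / 2 = 6.

6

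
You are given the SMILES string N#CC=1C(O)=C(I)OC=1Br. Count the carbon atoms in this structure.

Count every carbon token in the SMILES (each C, including those in ring-closure positions and inside branches).
Carbon count: 5.

5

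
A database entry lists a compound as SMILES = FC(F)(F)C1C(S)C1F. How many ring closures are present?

1

In SMILES, each pair of matching ring-closure digits denotes one ring-closing bond; the number of such bonds equals the number of independent rings.
Ring-closure bonds here: 1.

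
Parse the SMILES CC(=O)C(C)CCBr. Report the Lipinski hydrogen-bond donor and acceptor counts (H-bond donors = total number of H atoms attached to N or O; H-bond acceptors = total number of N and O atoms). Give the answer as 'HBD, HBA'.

Donors: find every N or O and count the H atoms it carries.
  atom 3 (O): bond orders sum to 2 → 0 H
Lipinski HBD = 0.
Acceptors: N atoms = 0, O atoms = 1 → HBA = 1.

0, 1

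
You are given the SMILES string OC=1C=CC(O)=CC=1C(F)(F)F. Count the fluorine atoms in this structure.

Scan the SMILES for F atoms (remember two-letter symbols like Cl and Br are single atoms).
Fluorine count: 3.

3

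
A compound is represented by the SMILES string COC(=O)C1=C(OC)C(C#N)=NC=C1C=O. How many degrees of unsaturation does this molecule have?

Degree of unsaturation = (number of rings) + (number of π bonds).
Ring closures in the SMILES: 1.
π bonds: 5 double bonds (each 1 DoU), 1 triple bond (each 2 DoU) → 7 DoU from unsaturation.
Total DoU = 1 + 7 = 8.

8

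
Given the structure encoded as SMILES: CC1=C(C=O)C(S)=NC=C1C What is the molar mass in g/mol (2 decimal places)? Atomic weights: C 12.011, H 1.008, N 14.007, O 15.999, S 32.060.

167.23 g/mol

First, the molecular formula is C8H9NOS (counting implicit H from valence).
  C: 8 × 12.011 = 96.088
  H: 9 × 1.008 = 9.072
  N: 1 × 14.007 = 14.007
  O: 1 × 15.999 = 15.999
  S: 1 × 32.060 = 32.060
Sum: 8×12.011 + 9×1.008 + 1×14.007 + 1×15.999 + 1×32.060 = 167.226 → 167.23 g/mol.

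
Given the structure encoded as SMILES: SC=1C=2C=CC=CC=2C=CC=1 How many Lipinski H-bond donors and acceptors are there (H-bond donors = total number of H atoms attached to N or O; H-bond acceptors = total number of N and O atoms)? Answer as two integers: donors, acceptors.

Donors: find every N or O and count the H atoms it carries.
  (no N or O atoms present)
Lipinski HBD = 0.
Acceptors: N atoms = 0, O atoms = 0 → HBA = 0.

0, 0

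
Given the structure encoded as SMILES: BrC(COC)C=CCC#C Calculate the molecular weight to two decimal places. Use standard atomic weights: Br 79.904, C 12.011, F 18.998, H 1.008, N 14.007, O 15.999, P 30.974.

First, the molecular formula is C8H11BrO (counting implicit H from valence).
  Br: 1 × 79.904 = 79.904
  C: 8 × 12.011 = 96.088
  H: 11 × 1.008 = 11.088
  O: 1 × 15.999 = 15.999
Sum: 1×79.904 + 8×12.011 + 11×1.008 + 1×15.999 = 203.079 → 203.08 g/mol.

203.08 g/mol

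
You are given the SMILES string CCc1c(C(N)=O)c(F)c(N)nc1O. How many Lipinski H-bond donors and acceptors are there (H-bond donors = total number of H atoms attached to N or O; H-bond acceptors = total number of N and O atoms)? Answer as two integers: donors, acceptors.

5, 5

Donors: find every N or O and count the H atoms it carries.
  atom 6 (N): bond orders sum to 1 → 2 H
  atom 7 (O): bond orders sum to 2 → 0 H
  atom 11 (N): bond orders sum to 1 → 2 H
  atom 12 (N): bond orders sum to 3 → 0 H
  atom 14 (O): bond orders sum to 1 → 1 H
Lipinski HBD = 5.
Acceptors: N atoms = 3, O atoms = 2 → HBA = 5.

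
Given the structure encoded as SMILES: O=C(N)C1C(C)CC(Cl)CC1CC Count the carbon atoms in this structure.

10

Count every carbon token in the SMILES (each C, including those in ring-closure positions and inside branches).
Carbon count: 10.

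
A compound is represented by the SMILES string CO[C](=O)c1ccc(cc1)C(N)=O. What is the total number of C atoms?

Count every carbon token in the SMILES (each C, including those in ring-closure positions and inside branches).
Carbon count: 9.

9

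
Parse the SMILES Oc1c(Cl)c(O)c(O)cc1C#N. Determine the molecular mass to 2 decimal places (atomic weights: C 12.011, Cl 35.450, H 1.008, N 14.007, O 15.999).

185.56 g/mol

First, the molecular formula is C7H4ClNO3 (counting implicit H from valence).
  C: 7 × 12.011 = 84.077
  Cl: 1 × 35.450 = 35.450
  H: 4 × 1.008 = 4.032
  N: 1 × 14.007 = 14.007
  O: 3 × 15.999 = 47.997
Sum: 7×12.011 + 1×35.450 + 4×1.008 + 1×14.007 + 3×15.999 = 185.563 → 185.56 g/mol.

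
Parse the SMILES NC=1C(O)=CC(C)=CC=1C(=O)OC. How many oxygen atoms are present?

3

Scan the SMILES for O atoms (remember two-letter symbols like Cl and Br are single atoms).
Oxygen count: 3.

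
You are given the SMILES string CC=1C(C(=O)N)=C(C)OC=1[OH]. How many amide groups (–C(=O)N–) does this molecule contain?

The amide motif appears at heavy-atom position 4 in the SMILES.
Other groups present: 1 hydroxyl.
Amide count: 1.

1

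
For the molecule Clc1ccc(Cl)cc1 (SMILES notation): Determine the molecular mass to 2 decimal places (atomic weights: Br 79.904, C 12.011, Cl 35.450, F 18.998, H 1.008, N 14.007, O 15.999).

First, the molecular formula is C6H4Cl2 (counting implicit H from valence).
  C: 6 × 12.011 = 72.066
  Cl: 2 × 35.450 = 70.900
  H: 4 × 1.008 = 4.032
Sum: 6×12.011 + 2×35.450 + 4×1.008 = 146.998 → 147.00 g/mol.

147.00 g/mol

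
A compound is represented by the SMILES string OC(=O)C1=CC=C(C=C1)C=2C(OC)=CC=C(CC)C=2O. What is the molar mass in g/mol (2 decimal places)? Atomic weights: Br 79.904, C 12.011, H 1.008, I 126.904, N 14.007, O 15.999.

First, the molecular formula is C16H16O4 (counting implicit H from valence).
  C: 16 × 12.011 = 192.176
  H: 16 × 1.008 = 16.128
  O: 4 × 15.999 = 63.996
Sum: 16×12.011 + 16×1.008 + 4×15.999 = 272.300 → 272.30 g/mol.

272.30 g/mol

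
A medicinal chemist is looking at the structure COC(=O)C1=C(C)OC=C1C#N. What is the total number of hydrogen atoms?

Walk through each heavy atom and fill implicit hydrogens from standard valence (C 4, N 3, O 2, S 2, halogen 1):
  atom 1: C, bond orders sum to 1 (valence 4) → 3 H
  atom 2: O, bond orders sum to 2 (valence 2) → 0 H
  atom 3: C, bond orders sum to 4 (valence 4) → 0 H
  atom 4: O, bond orders sum to 2 (valence 2) → 0 H
  atom 5: C, bond orders sum to 4 (valence 4) → 0 H
  atom 6: C, bond orders sum to 4 (valence 4) → 0 H
  atom 7: C, bond orders sum to 1 (valence 4) → 3 H
  atom 8: O, bond orders sum to 2 (valence 2) → 0 H
  atom 9: C, bond orders sum to 3 (valence 4) → 1 H
  atom 10: C, bond orders sum to 4 (valence 4) → 0 H
  atom 11: C, bond orders sum to 4 (valence 4) → 0 H
  atom 12: N, bond orders sum to 3 (valence 3) → 0 H
Total hydrogens: 7.

7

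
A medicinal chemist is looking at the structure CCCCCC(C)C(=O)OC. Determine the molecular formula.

C9H18O2

Walk through each heavy atom and fill implicit hydrogens from standard valence (C 4, N 3, O 2, S 2, halogen 1):
  atom 1: C, bond orders sum to 1 (valence 4) → 3 H
  atom 2: C, bond orders sum to 2 (valence 4) → 2 H
  atom 3: C, bond orders sum to 2 (valence 4) → 2 H
  atom 4: C, bond orders sum to 2 (valence 4) → 2 H
  atom 5: C, bond orders sum to 2 (valence 4) → 2 H
  atom 6: C, bond orders sum to 3 (valence 4) → 1 H
  atom 7: C, bond orders sum to 1 (valence 4) → 3 H
  atom 8: C, bond orders sum to 4 (valence 4) → 0 H
  atom 9: O, bond orders sum to 2 (valence 2) → 0 H
  atom 10: O, bond orders sum to 2 (valence 2) → 0 H
  atom 11: C, bond orders sum to 1 (valence 4) → 3 H
Totals → C:9, H:18, O:2.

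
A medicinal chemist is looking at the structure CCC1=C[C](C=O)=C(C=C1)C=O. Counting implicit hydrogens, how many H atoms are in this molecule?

10

Walk through each heavy atom and fill implicit hydrogens from standard valence (C 4, N 3, O 2, S 2, halogen 1):
  atom 1: C, bond orders sum to 1 (valence 4) → 3 H
  atom 2: C, bond orders sum to 2 (valence 4) → 2 H
  atom 3: C, bond orders sum to 4 (valence 4) → 0 H
  atom 4: C, bond orders sum to 3 (valence 4) → 1 H
  atom 5: C with explicit H count 0
  atom 6: C, bond orders sum to 3 (valence 4) → 1 H
  atom 7: O, bond orders sum to 2 (valence 2) → 0 H
  atom 8: C, bond orders sum to 4 (valence 4) → 0 H
  atom 9: C, bond orders sum to 3 (valence 4) → 1 H
  atom 10: C, bond orders sum to 3 (valence 4) → 1 H
  atom 11: C, bond orders sum to 3 (valence 4) → 1 H
  atom 12: O, bond orders sum to 2 (valence 2) → 0 H
Total hydrogens: 10.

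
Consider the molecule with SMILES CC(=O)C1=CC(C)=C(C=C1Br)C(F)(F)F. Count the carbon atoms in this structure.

10

Count every carbon token in the SMILES (each C, including those in ring-closure positions and inside branches).
Carbon count: 10.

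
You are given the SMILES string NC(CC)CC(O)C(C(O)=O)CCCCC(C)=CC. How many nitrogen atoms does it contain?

1

Scan the SMILES for N atoms (remember two-letter symbols like Cl and Br are single atoms).
Nitrogen count: 1.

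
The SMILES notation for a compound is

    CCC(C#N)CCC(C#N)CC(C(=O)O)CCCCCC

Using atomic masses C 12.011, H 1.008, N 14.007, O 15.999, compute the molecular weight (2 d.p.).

First, the molecular formula is C17H28N2O2 (counting implicit H from valence).
  C: 17 × 12.011 = 204.187
  H: 28 × 1.008 = 28.224
  N: 2 × 14.007 = 28.014
  O: 2 × 15.999 = 31.998
Sum: 17×12.011 + 28×1.008 + 2×14.007 + 2×15.999 = 292.423 → 292.42 g/mol.

292.42 g/mol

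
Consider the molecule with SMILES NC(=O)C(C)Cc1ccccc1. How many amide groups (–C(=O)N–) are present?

1

The amide motif appears at heavy-atom position 2 in the SMILES.
Amide count: 1.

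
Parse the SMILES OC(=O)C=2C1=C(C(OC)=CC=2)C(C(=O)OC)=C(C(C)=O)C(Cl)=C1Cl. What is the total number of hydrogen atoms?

Walk through each heavy atom and fill implicit hydrogens from standard valence (C 4, N 3, O 2, S 2, halogen 1):
  atom 1: O, bond orders sum to 1 (valence 2) → 1 H
  atom 2: C, bond orders sum to 4 (valence 4) → 0 H
  atom 3: O, bond orders sum to 2 (valence 2) → 0 H
  atom 4: C, bond orders sum to 4 (valence 4) → 0 H
  atom 5: C, bond orders sum to 4 (valence 4) → 0 H
  atom 6: C, bond orders sum to 4 (valence 4) → 0 H
  atom 7: C, bond orders sum to 4 (valence 4) → 0 H
  atom 8: O, bond orders sum to 2 (valence 2) → 0 H
  atom 9: C, bond orders sum to 1 (valence 4) → 3 H
  atom 10: C, bond orders sum to 3 (valence 4) → 1 H
  atom 11: C, bond orders sum to 3 (valence 4) → 1 H
  atom 12: C, bond orders sum to 4 (valence 4) → 0 H
  atom 13: C, bond orders sum to 4 (valence 4) → 0 H
  atom 14: O, bond orders sum to 2 (valence 2) → 0 H
  atom 15: O, bond orders sum to 2 (valence 2) → 0 H
  atom 16: C, bond orders sum to 1 (valence 4) → 3 H
  atom 17: C, bond orders sum to 4 (valence 4) → 0 H
  atom 18: C, bond orders sum to 4 (valence 4) → 0 H
  atom 19: C, bond orders sum to 1 (valence 4) → 3 H
  atom 20: O, bond orders sum to 2 (valence 2) → 0 H
  atom 21: C, bond orders sum to 4 (valence 4) → 0 H
  atom 22: Cl (halogen, monovalent) → 0 H
  atom 23: C, bond orders sum to 4 (valence 4) → 0 H
  atom 24: Cl (halogen, monovalent) → 0 H
Total hydrogens: 12.

12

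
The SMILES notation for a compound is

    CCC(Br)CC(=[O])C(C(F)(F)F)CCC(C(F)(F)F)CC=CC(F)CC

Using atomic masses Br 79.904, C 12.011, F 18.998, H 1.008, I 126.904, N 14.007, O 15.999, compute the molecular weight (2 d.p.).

First, the molecular formula is C17H24BrF7O (counting implicit H from valence).
  Br: 1 × 79.904 = 79.904
  C: 17 × 12.011 = 204.187
  F: 7 × 18.998 = 132.986
  H: 24 × 1.008 = 24.192
  O: 1 × 15.999 = 15.999
Sum: 1×79.904 + 17×12.011 + 7×18.998 + 24×1.008 + 1×15.999 = 457.268 → 457.27 g/mol.

457.27 g/mol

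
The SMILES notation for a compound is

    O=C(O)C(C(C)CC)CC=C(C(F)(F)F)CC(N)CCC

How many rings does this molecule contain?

In SMILES, each pair of matching ring-closure digits denotes one ring-closing bond; the number of such bonds equals the number of independent rings.
Ring-closure bonds here: 0.

0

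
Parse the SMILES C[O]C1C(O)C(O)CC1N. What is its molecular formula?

Walk through each heavy atom and fill implicit hydrogens from standard valence (C 4, N 3, O 2, S 2, halogen 1):
  atom 1: C, bond orders sum to 1 (valence 4) → 3 H
  atom 2: O with explicit H count 0
  atom 3: C, bond orders sum to 3 (valence 4) → 1 H
  atom 4: C, bond orders sum to 3 (valence 4) → 1 H
  atom 5: O, bond orders sum to 1 (valence 2) → 1 H
  atom 6: C, bond orders sum to 3 (valence 4) → 1 H
  atom 7: O, bond orders sum to 1 (valence 2) → 1 H
  atom 8: C, bond orders sum to 2 (valence 4) → 2 H
  atom 9: C, bond orders sum to 3 (valence 4) → 1 H
  atom 10: N, bond orders sum to 1 (valence 3) → 2 H
Totals → C:6, H:13, N:1, O:3.
In Hill order: C6H13NO3.

C6H13NO3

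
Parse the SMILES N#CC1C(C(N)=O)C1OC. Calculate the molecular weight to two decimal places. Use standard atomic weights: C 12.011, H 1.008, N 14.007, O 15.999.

First, the molecular formula is C6H8N2O2 (counting implicit H from valence).
  C: 6 × 12.011 = 72.066
  H: 8 × 1.008 = 8.064
  N: 2 × 14.007 = 28.014
  O: 2 × 15.999 = 31.998
Sum: 6×12.011 + 8×1.008 + 2×14.007 + 2×15.999 = 140.142 → 140.14 g/mol.

140.14 g/mol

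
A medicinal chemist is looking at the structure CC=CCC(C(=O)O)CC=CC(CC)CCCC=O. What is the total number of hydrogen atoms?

Walk through each heavy atom and fill implicit hydrogens from standard valence (C 4, N 3, O 2, S 2, halogen 1):
  atom 1: C, bond orders sum to 1 (valence 4) → 3 H
  atom 2: C, bond orders sum to 3 (valence 4) → 1 H
  atom 3: C, bond orders sum to 3 (valence 4) → 1 H
  atom 4: C, bond orders sum to 2 (valence 4) → 2 H
  atom 5: C, bond orders sum to 3 (valence 4) → 1 H
  atom 6: C, bond orders sum to 4 (valence 4) → 0 H
  atom 7: O, bond orders sum to 2 (valence 2) → 0 H
  atom 8: O, bond orders sum to 1 (valence 2) → 1 H
  atom 9: C, bond orders sum to 2 (valence 4) → 2 H
  atom 10: C, bond orders sum to 3 (valence 4) → 1 H
  atom 11: C, bond orders sum to 3 (valence 4) → 1 H
  atom 12: C, bond orders sum to 3 (valence 4) → 1 H
  atom 13: C, bond orders sum to 2 (valence 4) → 2 H
  atom 14: C, bond orders sum to 1 (valence 4) → 3 H
  atom 15: C, bond orders sum to 2 (valence 4) → 2 H
  atom 16: C, bond orders sum to 2 (valence 4) → 2 H
  atom 17: C, bond orders sum to 2 (valence 4) → 2 H
  atom 18: C, bond orders sum to 3 (valence 4) → 1 H
  atom 19: O, bond orders sum to 2 (valence 2) → 0 H
Total hydrogens: 26.

26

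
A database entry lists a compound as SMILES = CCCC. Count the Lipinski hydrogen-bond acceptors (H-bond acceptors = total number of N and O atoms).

N atoms: 0; O atoms: 0.
Lipinski HBA = 0 + 0 = 0.

0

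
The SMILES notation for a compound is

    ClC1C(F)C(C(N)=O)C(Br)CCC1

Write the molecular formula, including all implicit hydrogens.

Walk through each heavy atom and fill implicit hydrogens from standard valence (C 4, N 3, O 2, S 2, halogen 1):
  atom 1: Cl (halogen, monovalent) → 0 H
  atom 2: C, bond orders sum to 3 (valence 4) → 1 H
  atom 3: C, bond orders sum to 3 (valence 4) → 1 H
  atom 4: F (halogen, monovalent) → 0 H
  atom 5: C, bond orders sum to 3 (valence 4) → 1 H
  atom 6: C, bond orders sum to 4 (valence 4) → 0 H
  atom 7: N, bond orders sum to 1 (valence 3) → 2 H
  atom 8: O, bond orders sum to 2 (valence 2) → 0 H
  atom 9: C, bond orders sum to 3 (valence 4) → 1 H
  atom 10: Br (halogen, monovalent) → 0 H
  atom 11: C, bond orders sum to 2 (valence 4) → 2 H
  atom 12: C, bond orders sum to 2 (valence 4) → 2 H
  atom 13: C, bond orders sum to 2 (valence 4) → 2 H
Totals → C:8, H:12, Br:1, Cl:1, F:1, N:1, O:1.

C8H12BrClFNO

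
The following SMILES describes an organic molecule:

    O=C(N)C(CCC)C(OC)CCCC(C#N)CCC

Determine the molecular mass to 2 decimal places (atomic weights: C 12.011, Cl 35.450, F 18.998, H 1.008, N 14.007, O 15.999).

268.40 g/mol

First, the molecular formula is C15H28N2O2 (counting implicit H from valence).
  C: 15 × 12.011 = 180.165
  H: 28 × 1.008 = 28.224
  N: 2 × 14.007 = 28.014
  O: 2 × 15.999 = 31.998
Sum: 15×12.011 + 28×1.008 + 2×14.007 + 2×15.999 = 268.401 → 268.40 g/mol.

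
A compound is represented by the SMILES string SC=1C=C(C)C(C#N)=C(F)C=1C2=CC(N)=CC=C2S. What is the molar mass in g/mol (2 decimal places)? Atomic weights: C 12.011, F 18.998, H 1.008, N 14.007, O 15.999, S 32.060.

290.37 g/mol

First, the molecular formula is C14H11FN2S2 (counting implicit H from valence).
  C: 14 × 12.011 = 168.154
  F: 1 × 18.998 = 18.998
  H: 11 × 1.008 = 11.088
  N: 2 × 14.007 = 28.014
  S: 2 × 32.060 = 64.120
Sum: 14×12.011 + 1×18.998 + 11×1.008 + 2×14.007 + 2×32.060 = 290.374 → 290.37 g/mol.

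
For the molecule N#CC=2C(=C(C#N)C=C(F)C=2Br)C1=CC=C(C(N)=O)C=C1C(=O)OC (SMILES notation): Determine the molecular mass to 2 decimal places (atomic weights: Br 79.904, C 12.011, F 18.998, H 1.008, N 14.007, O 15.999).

402.18 g/mol

First, the molecular formula is C17H9BrFN3O3 (counting implicit H from valence).
  Br: 1 × 79.904 = 79.904
  C: 17 × 12.011 = 204.187
  F: 1 × 18.998 = 18.998
  H: 9 × 1.008 = 9.072
  N: 3 × 14.007 = 42.021
  O: 3 × 15.999 = 47.997
Sum: 1×79.904 + 17×12.011 + 1×18.998 + 9×1.008 + 3×14.007 + 3×15.999 = 402.179 → 402.18 g/mol.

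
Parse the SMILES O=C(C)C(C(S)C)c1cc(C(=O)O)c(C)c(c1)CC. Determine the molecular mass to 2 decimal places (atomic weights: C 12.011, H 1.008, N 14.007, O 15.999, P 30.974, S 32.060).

280.38 g/mol

First, the molecular formula is C15H20O3S (counting implicit H from valence).
  C: 15 × 12.011 = 180.165
  H: 20 × 1.008 = 20.160
  O: 3 × 15.999 = 47.997
  S: 1 × 32.060 = 32.060
Sum: 15×12.011 + 20×1.008 + 3×15.999 + 1×32.060 = 280.382 → 280.38 g/mol.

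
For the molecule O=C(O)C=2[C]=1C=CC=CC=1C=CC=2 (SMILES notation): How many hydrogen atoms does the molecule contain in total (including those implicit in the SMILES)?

Walk through each heavy atom and fill implicit hydrogens from standard valence (C 4, N 3, O 2, S 2, halogen 1):
  atom 1: O, bond orders sum to 2 (valence 2) → 0 H
  atom 2: C, bond orders sum to 4 (valence 4) → 0 H
  atom 3: O, bond orders sum to 1 (valence 2) → 1 H
  atom 4: C, bond orders sum to 4 (valence 4) → 0 H
  atom 5: C with explicit H count 0
  atom 6: C, bond orders sum to 3 (valence 4) → 1 H
  atom 7: C, bond orders sum to 3 (valence 4) → 1 H
  atom 8: C, bond orders sum to 3 (valence 4) → 1 H
  atom 9: C, bond orders sum to 3 (valence 4) → 1 H
  atom 10: C, bond orders sum to 4 (valence 4) → 0 H
  atom 11: C, bond orders sum to 3 (valence 4) → 1 H
  atom 12: C, bond orders sum to 3 (valence 4) → 1 H
  atom 13: C, bond orders sum to 3 (valence 4) → 1 H
Total hydrogens: 8.

8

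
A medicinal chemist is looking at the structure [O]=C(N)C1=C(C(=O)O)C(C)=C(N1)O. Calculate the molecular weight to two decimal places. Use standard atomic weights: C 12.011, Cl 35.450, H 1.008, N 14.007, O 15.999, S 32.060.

First, the molecular formula is C7H8N2O4 (counting implicit H from valence).
  C: 7 × 12.011 = 84.077
  H: 8 × 1.008 = 8.064
  N: 2 × 14.007 = 28.014
  O: 4 × 15.999 = 63.996
Sum: 7×12.011 + 8×1.008 + 2×14.007 + 4×15.999 = 184.151 → 184.15 g/mol.

184.15 g/mol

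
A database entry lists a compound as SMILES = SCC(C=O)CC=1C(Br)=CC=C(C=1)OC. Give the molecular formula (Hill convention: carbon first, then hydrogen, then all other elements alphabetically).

C11H13BrO2S

Walk through each heavy atom and fill implicit hydrogens from standard valence (C 4, N 3, O 2, S 2, halogen 1):
  atom 1: S, bond orders sum to 1 (valence 2) → 1 H
  atom 2: C, bond orders sum to 2 (valence 4) → 2 H
  atom 3: C, bond orders sum to 3 (valence 4) → 1 H
  atom 4: C, bond orders sum to 3 (valence 4) → 1 H
  atom 5: O, bond orders sum to 2 (valence 2) → 0 H
  atom 6: C, bond orders sum to 2 (valence 4) → 2 H
  atom 7: C, bond orders sum to 4 (valence 4) → 0 H
  atom 8: C, bond orders sum to 4 (valence 4) → 0 H
  atom 9: Br (halogen, monovalent) → 0 H
  atom 10: C, bond orders sum to 3 (valence 4) → 1 H
  atom 11: C, bond orders sum to 3 (valence 4) → 1 H
  atom 12: C, bond orders sum to 4 (valence 4) → 0 H
  atom 13: C, bond orders sum to 3 (valence 4) → 1 H
  atom 14: O, bond orders sum to 2 (valence 2) → 0 H
  atom 15: C, bond orders sum to 1 (valence 4) → 3 H
Totals → C:11, H:13, Br:1, O:2, S:1.
In Hill order: C11H13BrO2S.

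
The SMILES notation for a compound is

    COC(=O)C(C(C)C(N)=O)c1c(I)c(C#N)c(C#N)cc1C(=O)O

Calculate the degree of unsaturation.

Molecular formula: C15H12IN3O5.
DoU = (2C + 2 + N − H − X) / 2, where X is the halogen count and O/S are ignored.
    = (2·15 + 2 + 3 − 12 − 1) / 2 = 22 / 2 = 11.

11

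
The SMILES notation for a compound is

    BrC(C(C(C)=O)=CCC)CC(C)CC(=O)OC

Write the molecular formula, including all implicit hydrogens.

Walk through each heavy atom and fill implicit hydrogens from standard valence (C 4, N 3, O 2, S 2, halogen 1):
  atom 1: Br (halogen, monovalent) → 0 H
  atom 2: C, bond orders sum to 3 (valence 4) → 1 H
  atom 3: C, bond orders sum to 4 (valence 4) → 0 H
  atom 4: C, bond orders sum to 4 (valence 4) → 0 H
  atom 5: C, bond orders sum to 1 (valence 4) → 3 H
  atom 6: O, bond orders sum to 2 (valence 2) → 0 H
  atom 7: C, bond orders sum to 3 (valence 4) → 1 H
  atom 8: C, bond orders sum to 2 (valence 4) → 2 H
  atom 9: C, bond orders sum to 1 (valence 4) → 3 H
  atom 10: C, bond orders sum to 2 (valence 4) → 2 H
  atom 11: C, bond orders sum to 3 (valence 4) → 1 H
  atom 12: C, bond orders sum to 1 (valence 4) → 3 H
  atom 13: C, bond orders sum to 2 (valence 4) → 2 H
  atom 14: C, bond orders sum to 4 (valence 4) → 0 H
  atom 15: O, bond orders sum to 2 (valence 2) → 0 H
  atom 16: O, bond orders sum to 2 (valence 2) → 0 H
  atom 17: C, bond orders sum to 1 (valence 4) → 3 H
Totals → C:13, H:21, Br:1, O:3.

C13H21BrO3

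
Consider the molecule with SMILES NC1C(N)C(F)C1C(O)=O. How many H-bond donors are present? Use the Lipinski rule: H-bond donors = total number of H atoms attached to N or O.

5

Donors: find every N or O and count the H atoms it carries.
  atom 1 (N): bond orders sum to 1 → 2 H
  atom 4 (N): bond orders sum to 1 → 2 H
  atom 9 (O): bond orders sum to 1 → 1 H
  atom 10 (O): bond orders sum to 2 → 0 H
Lipinski HBD = 5.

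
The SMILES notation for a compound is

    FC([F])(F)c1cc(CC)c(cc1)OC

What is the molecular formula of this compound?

Walk through each heavy atom and fill implicit hydrogens from standard valence (C 4, N 3, O 2, S 2, halogen 1); for lowercase aromatic atoms, an aromatic c carries 1 H when it has two neighbours and 0 H with three, and aromatic n carries 0 H:
  atom 1: F (halogen, monovalent) → 0 H
  atom 2: C, bond orders sum to 4 (valence 4) → 0 H
  atom 3: F with explicit H count 0
  atom 4: F (halogen, monovalent) → 0 H
  atom 5: aromatic c, 3 neighbours → 0 H
  atom 6: aromatic c, 2 neighbours → 1 H
  atom 7: aromatic c, 3 neighbours → 0 H
  atom 8: C, bond orders sum to 2 (valence 4) → 2 H
  atom 9: C, bond orders sum to 1 (valence 4) → 3 H
  atom 10: aromatic c, 3 neighbours → 0 H
  atom 11: aromatic c, 2 neighbours → 1 H
  atom 12: aromatic c, 2 neighbours → 1 H
  atom 13: O, bond orders sum to 2 (valence 2) → 0 H
  atom 14: C, bond orders sum to 1 (valence 4) → 3 H
Totals → C:10, H:11, F:3, O:1.
In Hill order: C10H11F3O.

C10H11F3O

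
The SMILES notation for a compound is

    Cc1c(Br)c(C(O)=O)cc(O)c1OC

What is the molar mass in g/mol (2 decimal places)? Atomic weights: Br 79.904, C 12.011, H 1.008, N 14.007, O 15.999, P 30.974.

261.07 g/mol

First, the molecular formula is C9H9BrO4 (counting implicit H from valence).
  Br: 1 × 79.904 = 79.904
  C: 9 × 12.011 = 108.099
  H: 9 × 1.008 = 9.072
  O: 4 × 15.999 = 63.996
Sum: 1×79.904 + 9×12.011 + 9×1.008 + 4×15.999 = 261.071 → 261.07 g/mol.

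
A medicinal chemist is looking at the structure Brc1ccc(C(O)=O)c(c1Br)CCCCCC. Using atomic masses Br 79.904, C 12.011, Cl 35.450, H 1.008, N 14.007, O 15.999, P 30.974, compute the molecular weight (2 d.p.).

364.08 g/mol

First, the molecular formula is C13H16Br2O2 (counting implicit H from valence).
  Br: 2 × 79.904 = 159.808
  C: 13 × 12.011 = 156.143
  H: 16 × 1.008 = 16.128
  O: 2 × 15.999 = 31.998
Sum: 2×79.904 + 13×12.011 + 16×1.008 + 2×15.999 = 364.077 → 364.08 g/mol.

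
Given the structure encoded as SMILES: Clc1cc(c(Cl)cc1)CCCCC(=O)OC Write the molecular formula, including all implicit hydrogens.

C12H14Cl2O2

Walk through each heavy atom and fill implicit hydrogens from standard valence (C 4, N 3, O 2, S 2, halogen 1); for lowercase aromatic atoms, an aromatic c carries 1 H when it has two neighbours and 0 H with three, and aromatic n carries 0 H:
  atom 1: Cl (halogen, monovalent) → 0 H
  atom 2: aromatic c, 3 neighbours → 0 H
  atom 3: aromatic c, 2 neighbours → 1 H
  atom 4: aromatic c, 3 neighbours → 0 H
  atom 5: aromatic c, 3 neighbours → 0 H
  atom 6: Cl (halogen, monovalent) → 0 H
  atom 7: aromatic c, 2 neighbours → 1 H
  atom 8: aromatic c, 2 neighbours → 1 H
  atom 9: C, bond orders sum to 2 (valence 4) → 2 H
  atom 10: C, bond orders sum to 2 (valence 4) → 2 H
  atom 11: C, bond orders sum to 2 (valence 4) → 2 H
  atom 12: C, bond orders sum to 2 (valence 4) → 2 H
  atom 13: C, bond orders sum to 4 (valence 4) → 0 H
  atom 14: O, bond orders sum to 2 (valence 2) → 0 H
  atom 15: O, bond orders sum to 2 (valence 2) → 0 H
  atom 16: C, bond orders sum to 1 (valence 4) → 3 H
Totals → C:12, H:14, Cl:2, O:2.
In Hill order: C12H14Cl2O2.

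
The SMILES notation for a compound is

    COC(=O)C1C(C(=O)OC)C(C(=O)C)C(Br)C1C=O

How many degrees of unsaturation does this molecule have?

5

Molecular formula: C12H15BrO6.
DoU = (2C + 2 + N − H − X) / 2, where X is the halogen count and O/S are ignored.
    = (2·12 + 2 + 0 − 15 − 1) / 2 = 10 / 2 = 5.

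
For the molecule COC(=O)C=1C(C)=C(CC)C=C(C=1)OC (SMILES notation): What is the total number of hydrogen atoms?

16

Walk through each heavy atom and fill implicit hydrogens from standard valence (C 4, N 3, O 2, S 2, halogen 1):
  atom 1: C, bond orders sum to 1 (valence 4) → 3 H
  atom 2: O, bond orders sum to 2 (valence 2) → 0 H
  atom 3: C, bond orders sum to 4 (valence 4) → 0 H
  atom 4: O, bond orders sum to 2 (valence 2) → 0 H
  atom 5: C, bond orders sum to 4 (valence 4) → 0 H
  atom 6: C, bond orders sum to 4 (valence 4) → 0 H
  atom 7: C, bond orders sum to 1 (valence 4) → 3 H
  atom 8: C, bond orders sum to 4 (valence 4) → 0 H
  atom 9: C, bond orders sum to 2 (valence 4) → 2 H
  atom 10: C, bond orders sum to 1 (valence 4) → 3 H
  atom 11: C, bond orders sum to 3 (valence 4) → 1 H
  atom 12: C, bond orders sum to 4 (valence 4) → 0 H
  atom 13: C, bond orders sum to 3 (valence 4) → 1 H
  atom 14: O, bond orders sum to 2 (valence 2) → 0 H
  atom 15: C, bond orders sum to 1 (valence 4) → 3 H
Total hydrogens: 16.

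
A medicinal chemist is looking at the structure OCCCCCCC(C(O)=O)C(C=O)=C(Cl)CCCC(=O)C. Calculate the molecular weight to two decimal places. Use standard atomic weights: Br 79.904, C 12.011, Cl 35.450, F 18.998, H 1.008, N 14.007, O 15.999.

First, the molecular formula is C16H25ClO5 (counting implicit H from valence).
  C: 16 × 12.011 = 192.176
  Cl: 1 × 35.450 = 35.450
  H: 25 × 1.008 = 25.200
  O: 5 × 15.999 = 79.995
Sum: 16×12.011 + 1×35.450 + 25×1.008 + 5×15.999 = 332.821 → 332.82 g/mol.

332.82 g/mol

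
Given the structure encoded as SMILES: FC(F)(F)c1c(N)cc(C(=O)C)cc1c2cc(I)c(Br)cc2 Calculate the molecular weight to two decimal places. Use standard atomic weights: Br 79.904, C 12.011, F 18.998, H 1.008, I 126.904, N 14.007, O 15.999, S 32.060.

First, the molecular formula is C15H10BrF3INO (counting implicit H from valence).
  Br: 1 × 79.904 = 79.904
  C: 15 × 12.011 = 180.165
  F: 3 × 18.998 = 56.994
  H: 10 × 1.008 = 10.080
  I: 1 × 126.904 = 126.904
  N: 1 × 14.007 = 14.007
  O: 1 × 15.999 = 15.999
Sum: 1×79.904 + 15×12.011 + 3×18.998 + 10×1.008 + 1×126.904 + 1×14.007 + 1×15.999 = 484.053 → 484.05 g/mol.

484.05 g/mol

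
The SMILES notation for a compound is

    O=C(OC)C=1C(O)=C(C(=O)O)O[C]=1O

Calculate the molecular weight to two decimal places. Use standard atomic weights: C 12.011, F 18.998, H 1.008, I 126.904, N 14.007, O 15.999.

202.12 g/mol

First, the molecular formula is C7H6O7 (counting implicit H from valence).
  C: 7 × 12.011 = 84.077
  H: 6 × 1.008 = 6.048
  O: 7 × 15.999 = 111.993
Sum: 7×12.011 + 6×1.008 + 7×15.999 = 202.118 → 202.12 g/mol.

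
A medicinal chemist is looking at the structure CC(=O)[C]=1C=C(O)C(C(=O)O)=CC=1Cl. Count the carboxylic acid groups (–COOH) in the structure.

The carboxylic acid motif appears at heavy-atom position 9 in the SMILES.
Other groups present: 1 hydroxyl, 1 ketone.
Carboxylic acid count: 1.

1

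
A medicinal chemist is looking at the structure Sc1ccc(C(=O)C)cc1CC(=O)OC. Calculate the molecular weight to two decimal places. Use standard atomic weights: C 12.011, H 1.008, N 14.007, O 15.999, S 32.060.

First, the molecular formula is C11H12O3S (counting implicit H from valence).
  C: 11 × 12.011 = 132.121
  H: 12 × 1.008 = 12.096
  O: 3 × 15.999 = 47.997
  S: 1 × 32.060 = 32.060
Sum: 11×12.011 + 12×1.008 + 3×15.999 + 1×32.060 = 224.274 → 224.27 g/mol.

224.27 g/mol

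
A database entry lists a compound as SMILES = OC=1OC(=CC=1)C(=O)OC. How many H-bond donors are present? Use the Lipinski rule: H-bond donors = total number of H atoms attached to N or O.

Donors: find every N or O and count the H atoms it carries.
  atom 1 (O): bond orders sum to 1 → 1 H
  atom 3 (O): bond orders sum to 2 → 0 H
  atom 8 (O): bond orders sum to 2 → 0 H
  atom 9 (O): bond orders sum to 2 → 0 H
Lipinski HBD = 1.

1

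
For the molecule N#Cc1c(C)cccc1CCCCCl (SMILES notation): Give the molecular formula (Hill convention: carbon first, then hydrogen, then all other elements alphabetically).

C12H14ClN

Walk through each heavy atom and fill implicit hydrogens from standard valence (C 4, N 3, O 2, S 2, halogen 1); for lowercase aromatic atoms, an aromatic c carries 1 H when it has two neighbours and 0 H with three, and aromatic n carries 0 H:
  atom 1: N, bond orders sum to 3 (valence 3) → 0 H
  atom 2: C, bond orders sum to 4 (valence 4) → 0 H
  atom 3: aromatic c, 3 neighbours → 0 H
  atom 4: aromatic c, 3 neighbours → 0 H
  atom 5: C, bond orders sum to 1 (valence 4) → 3 H
  atom 6: aromatic c, 2 neighbours → 1 H
  atom 7: aromatic c, 2 neighbours → 1 H
  atom 8: aromatic c, 2 neighbours → 1 H
  atom 9: aromatic c, 3 neighbours → 0 H
  atom 10: C, bond orders sum to 2 (valence 4) → 2 H
  atom 11: C, bond orders sum to 2 (valence 4) → 2 H
  atom 12: C, bond orders sum to 2 (valence 4) → 2 H
  atom 13: C, bond orders sum to 2 (valence 4) → 2 H
  atom 14: Cl (halogen, monovalent) → 0 H
Totals → C:12, H:14, Cl:1, N:1.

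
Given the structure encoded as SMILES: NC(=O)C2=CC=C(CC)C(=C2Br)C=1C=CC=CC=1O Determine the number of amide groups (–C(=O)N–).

1

The amide motif appears at heavy-atom position 2 in the SMILES.
Other groups present: 1 hydroxyl.
Amide count: 1.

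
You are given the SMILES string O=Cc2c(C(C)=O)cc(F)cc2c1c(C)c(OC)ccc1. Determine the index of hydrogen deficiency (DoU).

Molecular formula: C17H15FO3.
DoU = (2C + 2 + N − H − X) / 2, where X is the halogen count and O/S are ignored.
    = (2·17 + 2 + 0 − 15 − 1) / 2 = 20 / 2 = 10.

10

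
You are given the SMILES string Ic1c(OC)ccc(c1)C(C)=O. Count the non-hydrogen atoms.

Every atom symbol written in the SMILES (organic subset) is one heavy atom; implicit H are not written.
Heavy atoms by element → C:9, I:1, O:2.
Total: 12.

12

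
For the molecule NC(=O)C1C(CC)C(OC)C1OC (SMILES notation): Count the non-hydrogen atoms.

13

Every atom symbol written in the SMILES (organic subset) is one heavy atom; implicit H are not written.
Heavy atoms by element → C:9, N:1, O:3.
Total: 13.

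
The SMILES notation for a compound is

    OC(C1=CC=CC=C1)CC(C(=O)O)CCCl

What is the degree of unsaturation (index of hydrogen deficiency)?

5

Molecular formula: C12H15ClO3.
DoU = (2C + 2 + N − H − X) / 2, where X is the halogen count and O/S are ignored.
    = (2·12 + 2 + 0 − 15 − 1) / 2 = 10 / 2 = 5.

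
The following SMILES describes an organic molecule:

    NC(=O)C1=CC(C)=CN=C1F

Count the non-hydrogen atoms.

11

Every atom symbol written in the SMILES (organic subset) is one heavy atom; implicit H are not written.
Heavy atoms by element → C:7, F:1, N:2, O:1.
Total: 11.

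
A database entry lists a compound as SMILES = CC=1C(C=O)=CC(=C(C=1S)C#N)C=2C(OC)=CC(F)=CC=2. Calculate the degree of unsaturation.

Degree of unsaturation = (number of rings) + (number of π bonds).
Ring closures in the SMILES: 2.
π bonds: 7 double bonds (each 1 DoU), 1 triple bond (each 2 DoU) → 9 DoU from unsaturation.
Total DoU = 2 + 9 = 11.

11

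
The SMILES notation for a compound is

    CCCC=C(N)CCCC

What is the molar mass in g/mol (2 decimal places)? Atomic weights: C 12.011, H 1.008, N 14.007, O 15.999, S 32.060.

First, the molecular formula is C9H19N (counting implicit H from valence).
  C: 9 × 12.011 = 108.099
  H: 19 × 1.008 = 19.152
  N: 1 × 14.007 = 14.007
Sum: 9×12.011 + 19×1.008 + 1×14.007 = 141.258 → 141.26 g/mol.

141.26 g/mol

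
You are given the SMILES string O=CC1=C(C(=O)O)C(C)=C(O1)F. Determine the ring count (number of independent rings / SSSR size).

In SMILES, each pair of matching ring-closure digits denotes one ring-closing bond; the number of such bonds equals the number of independent rings.
Ring-closure bonds here: 1.

1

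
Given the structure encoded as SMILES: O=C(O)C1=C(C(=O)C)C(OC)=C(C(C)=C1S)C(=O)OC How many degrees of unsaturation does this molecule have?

Degree of unsaturation = (number of rings) + (number of π bonds).
Ring closures in the SMILES: 1.
π bonds: 6 double bonds (each 1 DoU) → 6 DoU from unsaturation.
Total DoU = 1 + 6 = 7.

7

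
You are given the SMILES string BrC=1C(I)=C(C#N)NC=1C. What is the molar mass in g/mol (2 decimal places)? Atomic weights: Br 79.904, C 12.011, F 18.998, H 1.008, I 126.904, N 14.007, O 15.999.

First, the molecular formula is C6H4BrIN2 (counting implicit H from valence).
  Br: 1 × 79.904 = 79.904
  C: 6 × 12.011 = 72.066
  H: 4 × 1.008 = 4.032
  I: 1 × 126.904 = 126.904
  N: 2 × 14.007 = 28.014
Sum: 1×79.904 + 6×12.011 + 4×1.008 + 1×126.904 + 2×14.007 = 310.920 → 310.92 g/mol.

310.92 g/mol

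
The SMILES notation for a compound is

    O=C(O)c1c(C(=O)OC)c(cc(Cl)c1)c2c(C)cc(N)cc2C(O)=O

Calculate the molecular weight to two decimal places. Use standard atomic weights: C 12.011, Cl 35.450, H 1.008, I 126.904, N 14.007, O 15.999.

First, the molecular formula is C17H14ClNO6 (counting implicit H from valence).
  C: 17 × 12.011 = 204.187
  Cl: 1 × 35.450 = 35.450
  H: 14 × 1.008 = 14.112
  N: 1 × 14.007 = 14.007
  O: 6 × 15.999 = 95.994
Sum: 17×12.011 + 1×35.450 + 14×1.008 + 1×14.007 + 6×15.999 = 363.750 → 363.75 g/mol.

363.75 g/mol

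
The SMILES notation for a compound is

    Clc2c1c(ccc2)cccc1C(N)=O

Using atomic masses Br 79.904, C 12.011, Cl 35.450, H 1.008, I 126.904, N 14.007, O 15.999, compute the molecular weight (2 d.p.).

First, the molecular formula is C11H8ClNO (counting implicit H from valence).
  C: 11 × 12.011 = 132.121
  Cl: 1 × 35.450 = 35.450
  H: 8 × 1.008 = 8.064
  N: 1 × 14.007 = 14.007
  O: 1 × 15.999 = 15.999
Sum: 11×12.011 + 1×35.450 + 8×1.008 + 1×14.007 + 1×15.999 = 205.641 → 205.64 g/mol.

205.64 g/mol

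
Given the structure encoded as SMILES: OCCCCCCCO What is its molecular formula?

Walk through each heavy atom and fill implicit hydrogens from standard valence (C 4, N 3, O 2, S 2, halogen 1):
  atom 1: O, bond orders sum to 1 (valence 2) → 1 H
  atom 2: C, bond orders sum to 2 (valence 4) → 2 H
  atom 3: C, bond orders sum to 2 (valence 4) → 2 H
  atom 4: C, bond orders sum to 2 (valence 4) → 2 H
  atom 5: C, bond orders sum to 2 (valence 4) → 2 H
  atom 6: C, bond orders sum to 2 (valence 4) → 2 H
  atom 7: C, bond orders sum to 2 (valence 4) → 2 H
  atom 8: C, bond orders sum to 2 (valence 4) → 2 H
  atom 9: O, bond orders sum to 1 (valence 2) → 1 H
Totals → C:7, H:16, O:2.

C7H16O2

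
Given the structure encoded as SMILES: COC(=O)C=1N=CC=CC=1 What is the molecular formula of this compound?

C7H7NO2

Walk through each heavy atom and fill implicit hydrogens from standard valence (C 4, N 3, O 2, S 2, halogen 1):
  atom 1: C, bond orders sum to 1 (valence 4) → 3 H
  atom 2: O, bond orders sum to 2 (valence 2) → 0 H
  atom 3: C, bond orders sum to 4 (valence 4) → 0 H
  atom 4: O, bond orders sum to 2 (valence 2) → 0 H
  atom 5: C, bond orders sum to 4 (valence 4) → 0 H
  atom 6: N, bond orders sum to 3 (valence 3) → 0 H
  atom 7: C, bond orders sum to 3 (valence 4) → 1 H
  atom 8: C, bond orders sum to 3 (valence 4) → 1 H
  atom 9: C, bond orders sum to 3 (valence 4) → 1 H
  atom 10: C, bond orders sum to 3 (valence 4) → 1 H
Totals → C:7, H:7, N:1, O:2.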